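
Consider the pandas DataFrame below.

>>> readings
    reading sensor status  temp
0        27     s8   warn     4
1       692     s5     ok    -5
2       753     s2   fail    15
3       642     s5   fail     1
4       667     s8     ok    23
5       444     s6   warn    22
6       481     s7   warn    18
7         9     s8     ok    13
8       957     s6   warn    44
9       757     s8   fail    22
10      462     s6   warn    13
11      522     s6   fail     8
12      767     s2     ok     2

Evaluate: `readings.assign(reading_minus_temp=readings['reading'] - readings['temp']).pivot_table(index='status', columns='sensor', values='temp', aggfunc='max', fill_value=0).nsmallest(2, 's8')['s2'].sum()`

add column reading_minus_temp = readings['reading'] - readings['temp']:
    reading sensor status  temp  reading_minus_temp
0        27     s8   warn     4                  23
1       692     s5     ok    -5                 697
2       753     s2   fail    15                 738
3       642     s5   fail     1                 641
4       667     s8     ok    23                 644
5       444     s6   warn    22                 422
6       481     s7   warn    18                 463
7         9     s8     ok    13                  -4
8       957     s6   warn    44                 913
9       757     s8   fail    22                 735
10      462     s6   warn    13                 449
11      522     s6   fail     8                 514
12      767     s2     ok     2                 765
pivot: rows=status, cols=sensor, max(temp):
sensor  s2  s5  s6  s7  s8
status                    
fail    15   1   8   0  22
ok       2  -5   0   0  23
warn     0   0  44  18   4
take 2 rows with smallest s8:
sensor  s2  s5  s6  s7  s8
status                    
warn     0   0  44  18   4
fail    15   1   8   0  22
The sum of column 's2' is 15.

15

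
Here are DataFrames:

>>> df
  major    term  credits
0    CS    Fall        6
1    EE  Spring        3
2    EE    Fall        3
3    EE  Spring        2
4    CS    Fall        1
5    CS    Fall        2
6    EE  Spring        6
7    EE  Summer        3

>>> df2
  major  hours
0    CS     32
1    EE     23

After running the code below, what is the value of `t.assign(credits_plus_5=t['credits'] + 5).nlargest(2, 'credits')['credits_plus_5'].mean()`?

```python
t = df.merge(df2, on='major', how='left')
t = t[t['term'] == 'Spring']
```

merge on 'major' (how='left') → 8 rows:
  major    term  credits  hours
0    CS    Fall        6     32
1    EE  Spring        3     23
2    EE    Fall        3     23
3    EE  Spring        2     23
4    CS    Fall        1     32
5    CS    Fall        2     32
6    EE  Spring        6     23
7    EE  Summer        3     23
filter rows where term == 'Spring':
  major    term  credits  hours
1    EE  Spring        3     23
3    EE  Spring        2     23
6    EE  Spring        6     23
add column credits_plus_5 = t['credits'] + 5:
  major    term  credits  hours  credits_plus_5
1    EE  Spring        3     23               8
3    EE  Spring        2     23               7
6    EE  Spring        6     23              11
take 2 rows with largest credits:
  major    term  credits  hours  credits_plus_5
6    EE  Spring        6     23              11
1    EE  Spring        3     23               8
Then the mean of column 'credits_plus_5': 9.5

9.5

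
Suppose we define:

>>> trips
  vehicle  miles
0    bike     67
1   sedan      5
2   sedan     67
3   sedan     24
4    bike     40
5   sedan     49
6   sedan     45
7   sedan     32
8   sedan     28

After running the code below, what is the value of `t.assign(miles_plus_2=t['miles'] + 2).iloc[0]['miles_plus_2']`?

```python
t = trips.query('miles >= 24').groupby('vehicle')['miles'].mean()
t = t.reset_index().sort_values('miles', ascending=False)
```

filter rows where miles >= 24:
  vehicle  miles
0    bike     67
2   sedan     67
3   sedan     24
4    bike     40
5   sedan     49
6   sedan     45
7   sedan     32
8   sedan     28
group by vehicle, mean of miles:
vehicle
bike     53.500000
sedan    40.833333
Name: miles, dtype: float64
reset_index():
  vehicle      miles
0    bike  53.500000
1   sedan  40.833333
sort by miles descending:
  vehicle      miles
0    bike  53.500000
1   sedan  40.833333
add column miles_plus_2 = t['miles'] + 2:
  vehicle      miles  miles_plus_2
0    bike  53.500000     55.500000
1   sedan  40.833333     42.833333

55.5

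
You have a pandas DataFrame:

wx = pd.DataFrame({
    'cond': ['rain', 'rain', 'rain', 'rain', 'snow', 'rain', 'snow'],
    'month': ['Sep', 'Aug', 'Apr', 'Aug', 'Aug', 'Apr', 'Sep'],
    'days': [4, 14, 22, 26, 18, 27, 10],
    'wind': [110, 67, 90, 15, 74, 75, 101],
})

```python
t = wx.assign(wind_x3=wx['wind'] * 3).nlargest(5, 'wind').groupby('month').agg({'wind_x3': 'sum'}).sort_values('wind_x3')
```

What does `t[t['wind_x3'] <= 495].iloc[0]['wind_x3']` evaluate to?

222

add column wind_x3 = wx['wind'] * 3:
   cond month  days  wind  wind_x3
0  rain   Sep     4   110      330
1  rain   Aug    14    67      201
2  rain   Apr    22    90      270
3  rain   Aug    26    15       45
4  snow   Aug    18    74      222
5  rain   Apr    27    75      225
6  snow   Sep    10   101      303
take 5 rows with largest wind:
   cond month  days  wind  wind_x3
0  rain   Sep     4   110      330
6  snow   Sep    10   101      303
2  rain   Apr    22    90      270
5  rain   Apr    27    75      225
4  snow   Aug    18    74      222
group by month, sum of wind_x3:
       wind_x3
month         
Apr        495
Aug        222
Sep        633
sort by wind_x3:
       wind_x3
month         
Aug        222
Apr        495
Sep        633
filter rows where wind_x3 <= 495:
       wind_x3
month         
Aug        222
Apr        495
The value at position 0, column 'wind_x3' is 222.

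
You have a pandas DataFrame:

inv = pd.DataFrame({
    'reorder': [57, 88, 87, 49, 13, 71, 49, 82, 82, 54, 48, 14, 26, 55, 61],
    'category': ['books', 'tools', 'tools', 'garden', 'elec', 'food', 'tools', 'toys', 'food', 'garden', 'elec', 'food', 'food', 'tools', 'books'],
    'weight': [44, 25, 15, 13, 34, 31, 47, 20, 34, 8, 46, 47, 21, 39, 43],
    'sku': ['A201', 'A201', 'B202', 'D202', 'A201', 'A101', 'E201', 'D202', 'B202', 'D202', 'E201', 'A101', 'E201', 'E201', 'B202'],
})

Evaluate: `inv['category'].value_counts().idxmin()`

toys

value_counts of category:
category
tools     4
food      4
books     2
garden    2
elec      2
toys      1
Name: count, dtype: int64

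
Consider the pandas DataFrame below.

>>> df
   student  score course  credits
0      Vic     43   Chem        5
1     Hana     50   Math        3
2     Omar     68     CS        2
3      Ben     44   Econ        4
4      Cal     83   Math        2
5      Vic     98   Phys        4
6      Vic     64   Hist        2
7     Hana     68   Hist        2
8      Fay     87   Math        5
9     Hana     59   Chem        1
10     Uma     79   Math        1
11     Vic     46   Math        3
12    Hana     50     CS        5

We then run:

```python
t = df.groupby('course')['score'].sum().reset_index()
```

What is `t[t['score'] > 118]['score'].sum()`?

group by course, sum of score:
course
CS      118
Chem    102
Econ     44
Hist    132
Math    345
Phys     98
Name: score, dtype: int64
reset_index():
  course  score
0     CS    118
1   Chem    102
2   Econ     44
3   Hist    132
4   Math    345
5   Phys     98
filter rows where score > 118:
  course  score
3   Hist    132
4   Math    345
Finally, sum of column 'score' = 477.

477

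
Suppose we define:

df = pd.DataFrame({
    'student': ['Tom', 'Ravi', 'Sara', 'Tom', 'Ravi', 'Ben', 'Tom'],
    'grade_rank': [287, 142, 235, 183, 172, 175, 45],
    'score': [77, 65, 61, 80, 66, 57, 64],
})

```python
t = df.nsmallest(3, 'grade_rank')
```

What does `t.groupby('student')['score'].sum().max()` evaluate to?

take 3 rows with smallest grade_rank:
  student  grade_rank  score
6     Tom          45     64
1    Ravi         142     65
4    Ravi         172     66
group by student, sum of score:
student
Ravi    131
Tom      64
Name: score, dtype: int64
Reading off the max of the resulting series, we get 131.

131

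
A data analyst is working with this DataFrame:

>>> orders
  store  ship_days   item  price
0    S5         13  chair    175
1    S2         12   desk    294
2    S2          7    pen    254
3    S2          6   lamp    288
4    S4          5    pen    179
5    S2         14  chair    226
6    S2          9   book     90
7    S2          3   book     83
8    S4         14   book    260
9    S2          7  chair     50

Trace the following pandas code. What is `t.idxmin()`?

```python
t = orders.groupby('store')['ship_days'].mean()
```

group by store, mean of ship_days:
store
S2     8.285714
S4     9.500000
S5    13.000000
Name: ship_days, dtype: float64

S2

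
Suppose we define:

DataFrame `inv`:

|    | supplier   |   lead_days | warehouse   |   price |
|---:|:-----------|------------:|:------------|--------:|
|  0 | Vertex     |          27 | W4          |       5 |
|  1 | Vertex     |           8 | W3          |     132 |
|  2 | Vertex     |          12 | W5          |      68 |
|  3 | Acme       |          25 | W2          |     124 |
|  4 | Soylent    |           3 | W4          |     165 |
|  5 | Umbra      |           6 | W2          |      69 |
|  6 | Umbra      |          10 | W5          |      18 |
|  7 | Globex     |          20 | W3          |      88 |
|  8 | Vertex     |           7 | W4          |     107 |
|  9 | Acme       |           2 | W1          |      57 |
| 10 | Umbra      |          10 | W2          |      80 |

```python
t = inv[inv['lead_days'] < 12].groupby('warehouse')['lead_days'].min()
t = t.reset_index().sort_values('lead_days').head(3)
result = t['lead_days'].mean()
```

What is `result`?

3.66666666667

filter rows where lead_days < 12:
   supplier  lead_days warehouse  price
1    Vertex          8        W3    132
4   Soylent          3        W4    165
5     Umbra          6        W2     69
6     Umbra         10        W5     18
8    Vertex          7        W4    107
9      Acme          2        W1     57
10    Umbra         10        W2     80
group by warehouse, min of lead_days:
warehouse
W1     2
W2     6
W3     8
W4     3
W5    10
Name: lead_days, dtype: int64
reset_index():
  warehouse  lead_days
0        W1          2
1        W2          6
2        W3          8
3        W4          3
4        W5         10
sort by lead_days:
  warehouse  lead_days
0        W1          2
3        W4          3
1        W2          6
2        W3          8
4        W5         10
take first 3 rows:
  warehouse  lead_days
0        W1          2
3        W4          3
1        W2          6
Finally, mean of column 'lead_days' = 3.66666666667.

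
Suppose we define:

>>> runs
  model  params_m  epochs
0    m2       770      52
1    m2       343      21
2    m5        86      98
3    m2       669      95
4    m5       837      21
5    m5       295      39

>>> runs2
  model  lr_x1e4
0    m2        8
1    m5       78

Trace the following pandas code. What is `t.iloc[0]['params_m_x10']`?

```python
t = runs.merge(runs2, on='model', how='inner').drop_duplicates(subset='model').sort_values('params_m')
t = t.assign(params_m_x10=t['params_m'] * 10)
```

860

merge on 'model' (how='inner') → 6 rows:
  model  params_m  epochs  lr_x1e4
0    m2       770      52        8
1    m2       343      21        8
2    m5        86      98       78
3    m2       669      95        8
4    m5       837      21       78
5    m5       295      39       78
drop duplicate model (keep=first):
  model  params_m  epochs  lr_x1e4
0    m2       770      52        8
2    m5        86      98       78
sort by params_m:
  model  params_m  epochs  lr_x1e4
2    m5        86      98       78
0    m2       770      52        8
add column params_m_x10 = t['params_m'] * 10:
  model  params_m  epochs  lr_x1e4  params_m_x10
2    m5        86      98       78           860
0    m2       770      52        8          7700
value at position 0, column 'params_m_x10' → 860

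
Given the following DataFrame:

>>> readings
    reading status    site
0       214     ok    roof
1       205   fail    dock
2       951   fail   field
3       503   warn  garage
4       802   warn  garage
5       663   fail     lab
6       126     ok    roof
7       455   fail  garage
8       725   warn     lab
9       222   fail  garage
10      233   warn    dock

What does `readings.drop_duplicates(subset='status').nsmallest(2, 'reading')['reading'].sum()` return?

419

drop duplicate status (keep=first):
   reading status    site
0      214     ok    roof
1      205   fail    dock
3      503   warn  garage
take 2 rows with smallest reading:
   reading status  site
1      205   fail  dock
0      214     ok  roof
Finally, sum of column 'reading' = 419.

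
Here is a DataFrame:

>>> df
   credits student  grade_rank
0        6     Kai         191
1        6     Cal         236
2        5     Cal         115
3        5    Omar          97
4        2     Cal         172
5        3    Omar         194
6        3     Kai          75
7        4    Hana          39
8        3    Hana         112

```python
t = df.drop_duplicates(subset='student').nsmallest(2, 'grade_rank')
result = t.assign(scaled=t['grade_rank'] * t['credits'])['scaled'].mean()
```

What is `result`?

320.5

drop duplicate student (keep=first):
   credits student  grade_rank
0        6     Kai         191
1        6     Cal         236
3        5    Omar          97
7        4    Hana          39
take 2 rows with smallest grade_rank:
   credits student  grade_rank
7        4    Hana          39
3        5    Omar          97
add column scaled = t['grade_rank'] * t['credits']:
   credits student  grade_rank  scaled
7        4    Hana          39     156
3        5    Omar          97     485
The mean of column 'scaled' is 320.5.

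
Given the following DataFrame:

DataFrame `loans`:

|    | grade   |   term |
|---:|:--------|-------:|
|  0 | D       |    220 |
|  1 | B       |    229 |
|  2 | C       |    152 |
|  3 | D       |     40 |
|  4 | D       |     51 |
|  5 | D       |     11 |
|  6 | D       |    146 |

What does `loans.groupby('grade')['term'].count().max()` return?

5

group by grade, count of term:
grade
B    1
C    1
D    5
Name: term, dtype: int64
The max of the resulting series is 5.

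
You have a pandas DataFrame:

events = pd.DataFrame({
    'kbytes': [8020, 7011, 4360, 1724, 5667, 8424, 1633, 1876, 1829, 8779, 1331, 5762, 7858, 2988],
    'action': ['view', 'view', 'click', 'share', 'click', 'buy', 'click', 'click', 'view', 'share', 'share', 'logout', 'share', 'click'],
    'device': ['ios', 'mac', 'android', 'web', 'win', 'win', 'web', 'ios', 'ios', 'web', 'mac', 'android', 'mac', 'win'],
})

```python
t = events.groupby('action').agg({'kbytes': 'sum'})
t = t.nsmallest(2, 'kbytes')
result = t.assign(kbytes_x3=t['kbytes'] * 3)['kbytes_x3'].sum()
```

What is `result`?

42558

group by action, sum of kbytes:
        kbytes
action        
buy       8424
click    16524
logout    5762
share    19692
view     16860
take 2 rows with smallest kbytes:
        kbytes
action        
logout    5762
buy       8424
add column kbytes_x3 = t['kbytes'] * 3:
        kbytes  kbytes_x3
action                   
logout    5762      17286
buy       8424      25272
sum of column 'kbytes_x3' → 42558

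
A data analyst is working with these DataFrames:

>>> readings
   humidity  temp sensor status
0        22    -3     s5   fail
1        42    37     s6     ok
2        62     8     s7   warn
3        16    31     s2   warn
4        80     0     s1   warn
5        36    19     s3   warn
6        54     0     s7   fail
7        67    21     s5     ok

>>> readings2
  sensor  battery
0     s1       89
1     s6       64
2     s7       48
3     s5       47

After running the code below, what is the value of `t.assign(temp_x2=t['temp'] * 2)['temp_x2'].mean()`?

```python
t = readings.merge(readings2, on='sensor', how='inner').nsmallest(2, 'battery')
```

merge on 'sensor' (how='inner') → 6 rows:
   humidity  temp sensor status  battery
0        22    -3     s5   fail       47
1        42    37     s6     ok       64
2        62     8     s7   warn       48
3        80     0     s1   warn       89
4        54     0     s7   fail       48
5        67    21     s5     ok       47
take 2 rows with smallest battery:
   humidity  temp sensor status  battery
0        22    -3     s5   fail       47
5        67    21     s5     ok       47
add column temp_x2 = t['temp'] * 2:
   humidity  temp sensor status  battery  temp_x2
0        22    -3     s5   fail       47       -6
5        67    21     s5     ok       47       42

18.0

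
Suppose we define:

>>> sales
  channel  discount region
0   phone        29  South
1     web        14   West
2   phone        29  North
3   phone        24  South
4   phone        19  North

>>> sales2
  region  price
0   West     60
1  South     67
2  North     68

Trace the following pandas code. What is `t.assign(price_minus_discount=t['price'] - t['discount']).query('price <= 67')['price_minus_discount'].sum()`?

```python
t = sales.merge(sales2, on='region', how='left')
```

127

merge on 'region' (how='left') → 5 rows:
  channel  discount region  price
0   phone        29  South     67
1     web        14   West     60
2   phone        29  North     68
3   phone        24  South     67
4   phone        19  North     68
add column price_minus_discount = t['price'] - t['discount']:
  channel  discount region  price  price_minus_discount
0   phone        29  South     67                    38
1     web        14   West     60                    46
2   phone        29  North     68                    39
3   phone        24  South     67                    43
4   phone        19  North     68                    49
filter rows where price <= 67:
  channel  discount region  price  price_minus_discount
0   phone        29  South     67                    38
1     web        14   West     60                    46
3   phone        24  South     67                    43
Then the sum of column 'price_minus_discount': 127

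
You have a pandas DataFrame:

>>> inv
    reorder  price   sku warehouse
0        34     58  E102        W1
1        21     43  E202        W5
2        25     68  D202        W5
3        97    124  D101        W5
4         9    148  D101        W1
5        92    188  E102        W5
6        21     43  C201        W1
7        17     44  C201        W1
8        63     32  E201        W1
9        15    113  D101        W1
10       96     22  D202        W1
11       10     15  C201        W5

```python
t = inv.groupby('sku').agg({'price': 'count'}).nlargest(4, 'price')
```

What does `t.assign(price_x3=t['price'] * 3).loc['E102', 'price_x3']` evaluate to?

group by sku, count of price:
      price
sku        
C201      3
D101      3
D202      2
E102      2
E201      1
E202      1
take 4 rows with largest price:
      price
sku        
C201      3
D101      3
D202      2
E102      2
add column price_x3 = t['price'] * 3:
      price  price_x3
sku                  
C201      3         9
D101      3         9
D202      2         6
E102      2         6
Hence 6.

6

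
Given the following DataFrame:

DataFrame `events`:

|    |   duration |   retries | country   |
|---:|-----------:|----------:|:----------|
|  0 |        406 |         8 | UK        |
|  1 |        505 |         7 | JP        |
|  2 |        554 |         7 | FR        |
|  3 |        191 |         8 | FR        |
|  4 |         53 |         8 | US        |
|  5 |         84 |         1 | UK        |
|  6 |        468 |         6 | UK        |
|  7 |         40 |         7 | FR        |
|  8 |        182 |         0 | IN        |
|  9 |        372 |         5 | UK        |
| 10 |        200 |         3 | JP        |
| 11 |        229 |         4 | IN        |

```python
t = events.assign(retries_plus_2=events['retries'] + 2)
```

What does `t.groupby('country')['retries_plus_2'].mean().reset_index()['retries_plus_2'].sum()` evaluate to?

add column retries_plus_2 = events['retries'] + 2:
    duration  retries country  retries_plus_2
0        406        8      UK              10
1        505        7      JP               9
2        554        7      FR               9
3        191        8      FR              10
4         53        8      US              10
5         84        1      UK               3
6        468        6      UK               8
7         40        7      FR               9
8        182        0      IN               2
9        372        5      UK               7
10       200        3      JP               5
11       229        4      IN               6
group by country, mean of retries_plus_2:
country
FR     9.333333
IN     4.000000
JP     7.000000
UK     7.000000
US    10.000000
Name: retries_plus_2, dtype: float64
reset_index():
  country  retries_plus_2
0      FR        9.333333
1      IN        4.000000
2      JP        7.000000
3      UK        7.000000
4      US       10.000000
Then the sum of column 'retries_plus_2': 37.3333333333

37.3333333333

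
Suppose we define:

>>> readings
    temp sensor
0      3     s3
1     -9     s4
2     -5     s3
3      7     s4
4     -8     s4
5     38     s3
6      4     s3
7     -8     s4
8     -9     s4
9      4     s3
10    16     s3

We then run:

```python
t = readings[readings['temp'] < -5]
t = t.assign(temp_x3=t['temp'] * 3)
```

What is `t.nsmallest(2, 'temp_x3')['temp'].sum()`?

-18

filter rows where temp < -5:
   temp sensor
1    -9     s4
4    -8     s4
7    -8     s4
8    -9     s4
add column temp_x3 = t['temp'] * 3:
   temp sensor  temp_x3
1    -9     s4      -27
4    -8     s4      -24
7    -8     s4      -24
8    -9     s4      -27
take 2 rows with smallest temp_x3:
   temp sensor  temp_x3
1    -9     s4      -27
8    -9     s4      -27
The sum of column 'temp' is -18.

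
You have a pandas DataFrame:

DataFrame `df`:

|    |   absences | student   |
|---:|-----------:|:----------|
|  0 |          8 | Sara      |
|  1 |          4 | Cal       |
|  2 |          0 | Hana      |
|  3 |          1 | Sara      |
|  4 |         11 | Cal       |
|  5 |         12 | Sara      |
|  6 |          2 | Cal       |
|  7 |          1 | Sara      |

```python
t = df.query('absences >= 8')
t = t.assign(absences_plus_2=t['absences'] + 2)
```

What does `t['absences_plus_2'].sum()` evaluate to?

filter rows where absences >= 8:
   absences student
0         8    Sara
4        11     Cal
5        12    Sara
add column absences_plus_2 = t['absences'] + 2:
   absences student  absences_plus_2
0         8    Sara               10
4        11     Cal               13
5        12    Sara               14
Reading off the sum of column 'absences_plus_2', we get 37.

37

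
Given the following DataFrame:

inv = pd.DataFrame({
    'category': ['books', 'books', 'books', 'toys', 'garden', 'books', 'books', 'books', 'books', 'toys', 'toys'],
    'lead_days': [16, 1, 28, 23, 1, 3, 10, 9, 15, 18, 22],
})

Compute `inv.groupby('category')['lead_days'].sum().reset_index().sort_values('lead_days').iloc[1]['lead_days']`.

63

group by category, sum of lead_days:
category
books     82
garden     1
toys      63
Name: lead_days, dtype: int64
reset_index():
  category  lead_days
0    books         82
1   garden          1
2     toys         63
sort by lead_days:
  category  lead_days
1   garden          1
2     toys         63
0    books         82
value at position 1, column 'lead_days' → 63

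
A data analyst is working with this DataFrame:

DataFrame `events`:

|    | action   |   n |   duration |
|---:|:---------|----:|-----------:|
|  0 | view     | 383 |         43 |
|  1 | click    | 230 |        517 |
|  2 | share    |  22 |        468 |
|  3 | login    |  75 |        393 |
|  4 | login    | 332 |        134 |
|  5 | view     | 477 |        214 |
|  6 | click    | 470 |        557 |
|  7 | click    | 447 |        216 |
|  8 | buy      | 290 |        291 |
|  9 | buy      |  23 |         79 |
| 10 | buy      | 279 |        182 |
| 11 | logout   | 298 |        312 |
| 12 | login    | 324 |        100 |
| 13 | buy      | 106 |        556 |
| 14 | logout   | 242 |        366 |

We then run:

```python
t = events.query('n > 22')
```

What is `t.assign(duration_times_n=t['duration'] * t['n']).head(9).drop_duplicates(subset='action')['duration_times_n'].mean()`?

62311.0

filter rows where n > 22:
    action    n  duration
0     view  383        43
1    click  230       517
3    login   75       393
4    login  332       134
5     view  477       214
6    click  470       557
7    click  447       216
8      buy  290       291
9      buy   23        79
10     buy  279       182
11  logout  298       312
12   login  324       100
13     buy  106       556
14  logout  242       366
add column duration_times_n = t['duration'] * t['n']:
    action    n  duration  duration_times_n
0     view  383        43             16469
1    click  230       517            118910
3    login   75       393             29475
4    login  332       134             44488
5     view  477       214            102078
6    click  470       557            261790
7    click  447       216             96552
8      buy  290       291             84390
9      buy   23        79              1817
10     buy  279       182             50778
11  logout  298       312             92976
12   login  324       100             32400
13     buy  106       556             58936
14  logout  242       366             88572
take first 9 rows:
  action    n  duration  duration_times_n
0   view  383        43             16469
1  click  230       517            118910
3  login   75       393             29475
4  login  332       134             44488
5   view  477       214            102078
6  click  470       557            261790
7  click  447       216             96552
8    buy  290       291             84390
9    buy   23        79              1817
drop duplicate action (keep=first):
  action    n  duration  duration_times_n
0   view  383        43             16469
1  click  230       517            118910
3  login   75       393             29475
8    buy  290       291             84390
Finally, mean of column 'duration_times_n' = 62311.0.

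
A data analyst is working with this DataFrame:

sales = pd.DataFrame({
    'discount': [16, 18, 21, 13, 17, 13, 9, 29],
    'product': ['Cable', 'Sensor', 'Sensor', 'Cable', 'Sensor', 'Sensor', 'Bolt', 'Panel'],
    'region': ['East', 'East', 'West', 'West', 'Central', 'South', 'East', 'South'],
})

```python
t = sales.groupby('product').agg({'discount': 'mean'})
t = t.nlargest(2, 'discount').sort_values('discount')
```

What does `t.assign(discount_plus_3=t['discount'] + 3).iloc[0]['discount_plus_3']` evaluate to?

20.25

group by product, mean of discount:
         discount
product          
Bolt         9.00
Cable       14.50
Panel       29.00
Sensor      17.25
take 2 rows with largest discount:
         discount
product          
Panel       29.00
Sensor      17.25
sort by discount:
         discount
product          
Sensor      17.25
Panel       29.00
add column discount_plus_3 = t['discount'] + 3:
         discount  discount_plus_3
product                           
Sensor      17.25            20.25
Panel       29.00            32.00
Then the value at position 0, column 'discount_plus_3': 20.25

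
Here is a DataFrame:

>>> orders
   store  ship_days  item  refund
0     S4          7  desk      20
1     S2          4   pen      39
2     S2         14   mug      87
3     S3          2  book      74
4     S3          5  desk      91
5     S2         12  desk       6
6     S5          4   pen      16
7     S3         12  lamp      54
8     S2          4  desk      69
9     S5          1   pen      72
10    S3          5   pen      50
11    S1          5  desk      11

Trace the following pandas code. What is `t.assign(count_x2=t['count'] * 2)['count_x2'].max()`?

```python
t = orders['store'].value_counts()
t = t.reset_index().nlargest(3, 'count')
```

8

value_counts of store:
store
S2    4
S3    4
S5    2
S4    1
S1    1
Name: count, dtype: int64
reset_index():
  store  count
0    S2      4
1    S3      4
2    S5      2
3    S4      1
4    S1      1
take 3 rows with largest count:
  store  count
0    S2      4
1    S3      4
2    S5      2
add column count_x2 = t['count'] * 2:
  store  count  count_x2
0    S2      4         8
1    S3      4         8
2    S5      2         4
Then the max of column 'count_x2': 8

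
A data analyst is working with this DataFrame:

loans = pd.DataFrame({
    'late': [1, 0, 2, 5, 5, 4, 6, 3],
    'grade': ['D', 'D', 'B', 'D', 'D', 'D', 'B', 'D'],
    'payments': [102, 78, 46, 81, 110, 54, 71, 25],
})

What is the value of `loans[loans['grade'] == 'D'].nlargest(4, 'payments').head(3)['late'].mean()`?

3.66666666667

filter rows where grade == 'D':
   late grade  payments
0     1     D       102
1     0     D        78
3     5     D        81
4     5     D       110
5     4     D        54
7     3     D        25
take 4 rows with largest payments:
   late grade  payments
4     5     D       110
0     1     D       102
3     5     D        81
1     0     D        78
take first 3 rows:
   late grade  payments
4     5     D       110
0     1     D       102
3     5     D        81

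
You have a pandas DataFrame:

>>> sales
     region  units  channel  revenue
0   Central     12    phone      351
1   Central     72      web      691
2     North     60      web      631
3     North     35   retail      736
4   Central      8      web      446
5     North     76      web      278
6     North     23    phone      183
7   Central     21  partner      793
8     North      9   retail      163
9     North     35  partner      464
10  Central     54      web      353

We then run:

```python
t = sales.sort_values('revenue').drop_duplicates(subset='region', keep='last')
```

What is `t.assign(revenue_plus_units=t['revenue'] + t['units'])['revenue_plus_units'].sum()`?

sort by revenue:
     region  units  channel  revenue
8     North      9   retail      163
6     North     23    phone      183
5     North     76      web      278
0   Central     12    phone      351
10  Central     54      web      353
4   Central      8      web      446
9     North     35  partner      464
2     North     60      web      631
1   Central     72      web      691
3     North     35   retail      736
7   Central     21  partner      793
drop duplicate region (keep=last):
    region  units  channel  revenue
3    North     35   retail      736
7  Central     21  partner      793
add column revenue_plus_units = t['revenue'] + t['units']:
    region  units  channel  revenue  revenue_plus_units
3    North     35   retail      736                 771
7  Central     21  partner      793                 814

1585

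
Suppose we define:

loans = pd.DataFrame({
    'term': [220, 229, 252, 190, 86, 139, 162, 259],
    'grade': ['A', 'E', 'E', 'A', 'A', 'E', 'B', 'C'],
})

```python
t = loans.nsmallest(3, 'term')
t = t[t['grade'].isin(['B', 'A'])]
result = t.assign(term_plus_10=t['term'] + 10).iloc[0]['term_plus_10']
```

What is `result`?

take 3 rows with smallest term:
   term grade
4    86     A
5   139     E
6   162     B
filter rows where grade in ['B', 'A']:
   term grade
4    86     A
6   162     B
add column term_plus_10 = t['term'] + 10:
   term grade  term_plus_10
4    86     A            96
6   162     B           172
value at position 0, column 'term_plus_10' → 96

96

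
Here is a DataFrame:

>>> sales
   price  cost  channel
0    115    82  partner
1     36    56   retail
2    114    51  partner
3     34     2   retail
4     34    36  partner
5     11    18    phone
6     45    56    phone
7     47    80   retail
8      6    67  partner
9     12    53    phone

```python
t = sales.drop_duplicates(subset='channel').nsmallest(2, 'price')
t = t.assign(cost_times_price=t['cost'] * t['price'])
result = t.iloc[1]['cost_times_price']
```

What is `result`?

drop duplicate channel (keep=first):
   price  cost  channel
0    115    82  partner
1     36    56   retail
5     11    18    phone
take 2 rows with smallest price:
   price  cost channel
5     11    18   phone
1     36    56  retail
add column cost_times_price = t['cost'] * t['price']:
   price  cost channel  cost_times_price
5     11    18   phone               198
1     36    56  retail              2016

2016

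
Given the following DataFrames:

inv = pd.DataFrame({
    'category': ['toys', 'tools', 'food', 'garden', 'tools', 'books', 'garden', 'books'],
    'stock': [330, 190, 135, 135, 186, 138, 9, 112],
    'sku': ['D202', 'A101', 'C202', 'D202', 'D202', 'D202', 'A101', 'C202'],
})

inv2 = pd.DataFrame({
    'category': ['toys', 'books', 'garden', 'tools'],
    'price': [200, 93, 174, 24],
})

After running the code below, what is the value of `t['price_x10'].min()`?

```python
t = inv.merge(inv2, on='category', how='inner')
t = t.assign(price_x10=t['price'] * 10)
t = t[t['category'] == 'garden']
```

merge on 'category' (how='inner') → 7 rows:
  category  stock   sku  price
0     toys    330  D202    200
1    tools    190  A101     24
2   garden    135  D202    174
3    tools    186  D202     24
4    books    138  D202     93
5   garden      9  A101    174
6    books    112  C202     93
add column price_x10 = t['price'] * 10:
  category  stock   sku  price  price_x10
0     toys    330  D202    200       2000
1    tools    190  A101     24        240
2   garden    135  D202    174       1740
3    tools    186  D202     24        240
4    books    138  D202     93        930
5   garden      9  A101    174       1740
6    books    112  C202     93        930
filter rows where category == 'garden':
  category  stock   sku  price  price_x10
2   garden    135  D202    174       1740
5   garden      9  A101    174       1740
Reading off the min of column 'price_x10', we get 1740.

1740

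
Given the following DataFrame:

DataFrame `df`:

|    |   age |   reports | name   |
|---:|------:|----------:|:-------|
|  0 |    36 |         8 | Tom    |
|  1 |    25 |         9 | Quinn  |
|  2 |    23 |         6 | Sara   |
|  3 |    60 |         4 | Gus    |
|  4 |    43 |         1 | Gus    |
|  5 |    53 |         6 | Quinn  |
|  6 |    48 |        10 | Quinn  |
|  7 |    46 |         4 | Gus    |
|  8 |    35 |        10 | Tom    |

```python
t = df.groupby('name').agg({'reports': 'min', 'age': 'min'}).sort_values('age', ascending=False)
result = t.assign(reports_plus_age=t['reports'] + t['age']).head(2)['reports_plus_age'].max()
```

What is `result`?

group by name: min(reports), min(age):
       reports  age
name               
Gus          1   43
Quinn        6   25
Sara         6   23
Tom          8   35
sort by age descending:
       reports  age
name               
Gus          1   43
Tom          8   35
Quinn        6   25
Sara         6   23
add column reports_plus_age = t['reports'] + t['age']:
       reports  age  reports_plus_age
name                                 
Gus          1   43                44
Tom          8   35                43
Quinn        6   25                31
Sara         6   23                29
take first 2 rows:
      reports  age  reports_plus_age
name                                
Gus         1   43                44
Tom         8   35                43

44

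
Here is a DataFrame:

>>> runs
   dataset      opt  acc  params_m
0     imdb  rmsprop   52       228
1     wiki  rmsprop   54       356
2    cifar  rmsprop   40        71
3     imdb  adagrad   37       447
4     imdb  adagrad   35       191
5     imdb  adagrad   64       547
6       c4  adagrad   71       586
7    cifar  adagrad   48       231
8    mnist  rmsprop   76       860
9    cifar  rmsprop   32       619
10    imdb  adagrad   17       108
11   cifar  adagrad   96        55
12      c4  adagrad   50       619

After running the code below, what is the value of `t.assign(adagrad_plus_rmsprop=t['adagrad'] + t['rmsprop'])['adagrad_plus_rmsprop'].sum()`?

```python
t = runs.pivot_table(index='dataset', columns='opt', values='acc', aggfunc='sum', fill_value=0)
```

672

pivot: rows=dataset, cols=opt, sum(acc):
opt      adagrad  rmsprop
dataset                  
c4           121        0
cifar        144       72
imdb         153       52
mnist          0       76
wiki           0       54
add column adagrad_plus_rmsprop = t['adagrad'] + t['rmsprop']:
opt      adagrad  rmsprop  adagrad_plus_rmsprop
dataset                                        
c4           121        0                   121
cifar        144       72                   216
imdb         153       52                   205
mnist          0       76                    76
wiki           0       54                    54
The sum of column 'adagrad_plus_rmsprop' is 672.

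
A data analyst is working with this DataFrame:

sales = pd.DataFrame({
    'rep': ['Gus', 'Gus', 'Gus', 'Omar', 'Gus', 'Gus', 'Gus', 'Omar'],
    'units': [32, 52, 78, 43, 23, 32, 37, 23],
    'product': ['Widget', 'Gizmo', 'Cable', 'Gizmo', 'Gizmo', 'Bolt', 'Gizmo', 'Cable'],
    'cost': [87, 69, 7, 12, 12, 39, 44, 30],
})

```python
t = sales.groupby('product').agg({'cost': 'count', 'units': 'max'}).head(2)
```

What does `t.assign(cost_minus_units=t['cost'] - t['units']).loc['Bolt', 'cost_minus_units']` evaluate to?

-31

group by product: count(cost), max(units):
         cost  units
product             
Bolt        1     32
Cable       2     78
Gizmo       4     52
Widget      1     32
take first 2 rows:
         cost  units
product             
Bolt        1     32
Cable       2     78
add column cost_minus_units = t['cost'] - t['units']:
         cost  units  cost_minus_units
product                               
Bolt        1     32               -31
Cable       2     78               -76
Hence -31.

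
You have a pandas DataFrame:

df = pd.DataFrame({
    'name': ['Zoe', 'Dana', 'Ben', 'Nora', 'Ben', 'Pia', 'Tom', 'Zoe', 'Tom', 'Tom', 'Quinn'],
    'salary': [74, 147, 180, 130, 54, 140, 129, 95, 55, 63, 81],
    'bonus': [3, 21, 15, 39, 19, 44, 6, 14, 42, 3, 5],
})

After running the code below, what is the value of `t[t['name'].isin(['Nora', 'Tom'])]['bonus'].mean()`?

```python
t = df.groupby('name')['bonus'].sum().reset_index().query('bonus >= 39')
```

group by name, sum of bonus:
name
Ben      34
Dana     21
Nora     39
Pia      44
Quinn     5
Tom      51
Zoe      17
Name: bonus, dtype: int64
reset_index():
    name  bonus
0    Ben     34
1   Dana     21
2   Nora     39
3    Pia     44
4  Quinn      5
5    Tom     51
6    Zoe     17
filter rows where bonus >= 39:
   name  bonus
2  Nora     39
3   Pia     44
5   Tom     51
filter rows where name in ['Nora', 'Tom']:
   name  bonus
2  Nora     39
5   Tom     51
Taking the mean of column 'bonus' gives 45.0.

45.0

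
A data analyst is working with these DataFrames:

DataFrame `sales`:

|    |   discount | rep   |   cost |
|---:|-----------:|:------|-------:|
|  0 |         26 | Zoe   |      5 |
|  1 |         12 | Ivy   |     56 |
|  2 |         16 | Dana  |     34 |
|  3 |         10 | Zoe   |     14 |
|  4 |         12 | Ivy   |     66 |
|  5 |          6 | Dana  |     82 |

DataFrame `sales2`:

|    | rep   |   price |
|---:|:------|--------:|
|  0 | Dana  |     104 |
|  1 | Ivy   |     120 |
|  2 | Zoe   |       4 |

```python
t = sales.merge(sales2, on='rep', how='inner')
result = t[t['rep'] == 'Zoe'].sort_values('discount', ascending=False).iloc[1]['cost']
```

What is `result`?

14

merge on 'rep' (how='inner') → 6 rows:
   discount   rep  cost  price
0        26   Zoe     5      4
1        12   Ivy    56    120
2        16  Dana    34    104
3        10   Zoe    14      4
4        12   Ivy    66    120
5         6  Dana    82    104
filter rows where rep == 'Zoe':
   discount  rep  cost  price
0        26  Zoe     5      4
3        10  Zoe    14      4
sort by discount descending:
   discount  rep  cost  price
0        26  Zoe     5      4
3        10  Zoe    14      4
Taking the value at position 1, column 'cost' gives 14.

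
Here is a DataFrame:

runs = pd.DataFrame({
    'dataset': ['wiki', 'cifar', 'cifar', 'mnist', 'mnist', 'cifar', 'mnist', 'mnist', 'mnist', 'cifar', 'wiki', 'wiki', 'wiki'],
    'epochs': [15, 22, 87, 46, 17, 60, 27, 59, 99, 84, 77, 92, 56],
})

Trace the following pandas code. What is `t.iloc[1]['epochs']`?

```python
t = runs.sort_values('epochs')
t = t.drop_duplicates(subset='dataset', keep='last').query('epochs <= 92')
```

sort by epochs:
   dataset  epochs
0     wiki      15
4    mnist      17
1    cifar      22
6    mnist      27
3    mnist      46
12    wiki      56
7    mnist      59
5    cifar      60
10    wiki      77
9    cifar      84
2    cifar      87
11    wiki      92
8    mnist      99
drop duplicate dataset (keep=last):
   dataset  epochs
2    cifar      87
11    wiki      92
8    mnist      99
filter rows where epochs <= 92:
   dataset  epochs
2    cifar      87
11    wiki      92
Taking the value at position 1, column 'epochs' gives 92.

92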